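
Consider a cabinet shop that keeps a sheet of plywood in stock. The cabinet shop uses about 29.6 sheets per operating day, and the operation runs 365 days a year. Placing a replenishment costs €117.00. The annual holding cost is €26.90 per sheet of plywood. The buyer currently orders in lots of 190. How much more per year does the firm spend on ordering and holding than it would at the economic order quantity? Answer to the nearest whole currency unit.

Annual demand D = 29.6 × 365 = 10,804.
EOQ = √(2DS/H) = √(2 × 10,804 × 117 / 26.9) ≈ 306.57.
Cost at Q* = (D/Q*)S + (Q*/2)H = √(2DSH) ≈ €8,246.63.
Cost at Q = 190: (10,804/190)×117 + (190/2)×26.9 = €6,652.99 + €2,555.50 = €9,208.49.
Excess = €9,208.49 − €8,246.63 = €961.86.

Extra cost ≈ €962 per year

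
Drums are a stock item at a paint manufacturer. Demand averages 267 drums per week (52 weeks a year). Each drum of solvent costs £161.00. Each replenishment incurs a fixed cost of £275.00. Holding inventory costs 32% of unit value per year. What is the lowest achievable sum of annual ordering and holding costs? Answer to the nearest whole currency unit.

TC* ≈ £19,835

Annual demand D = 267 × 52 = 13,884.
Holding cost H = 0.32 × £161.00 = £51.5200 per unit per year.
The optimal lot size = √(2DS/H) = √(2 × 13,884 × 275 / 51.52) ≈ 384.99.
At Q*, ordering cost (D/Q*)S equals holding cost (Q*/2)H, each = √(DSH/2).
Minimum total = √(2DSH) = √(2 × 13,884 × 275 × 51.52) ≈ 19834.743.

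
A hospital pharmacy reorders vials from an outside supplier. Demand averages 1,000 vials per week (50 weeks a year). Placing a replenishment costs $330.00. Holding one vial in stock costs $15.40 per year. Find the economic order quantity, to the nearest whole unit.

Q* ≈ 1,464 vials

Annual demand D = 1,000 × 50 = 50,000.
EOQ = √(2DS / H) = √(2 × 50,000 × 330 / 15.4).
= √(33,000,000 / 15.4) = √2,142,857.1429 ≈ 1463.850.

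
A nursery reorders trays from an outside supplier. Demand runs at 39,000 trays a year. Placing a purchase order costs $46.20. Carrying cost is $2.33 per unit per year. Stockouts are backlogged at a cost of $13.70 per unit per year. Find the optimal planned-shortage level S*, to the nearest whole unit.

S* ≈ 196 trays

With planned backorders, Q* = √(2DS/H) · √((H+B)/B).
√(2DS/H) = √(2 × 39,000 × 46.2 / 2.33) = 1243.628.
√((H+B)/B) = √((2.33+13.7)/13.7) = 1.0817.
Q* ≈ 1345.231.
S* = Q* · H/(H+B) = 1345.231 × 2.33/16.03 ≈ 195.533.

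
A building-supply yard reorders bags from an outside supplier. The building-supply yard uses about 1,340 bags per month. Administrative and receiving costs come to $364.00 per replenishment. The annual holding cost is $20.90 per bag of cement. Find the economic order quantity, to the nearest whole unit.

Annual demand D = 1,340 × 12 = 16,080.
EOQ = √(2DS / H) = √(2 × 16,080 × 364 / 20.9).
= √(11,706,240 / 20.9) = √560,107.177 ≈ 748.403.

Q* ≈ 748 bags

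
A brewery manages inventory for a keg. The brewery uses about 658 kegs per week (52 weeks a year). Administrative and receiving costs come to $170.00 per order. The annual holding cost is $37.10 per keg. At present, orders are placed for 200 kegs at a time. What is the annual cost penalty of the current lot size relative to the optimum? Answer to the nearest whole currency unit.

Extra cost ≈ $12,019 per year

Annual demand D = 658 × 52 = 34,216.
EOQ = √(2DS/H) = √(2 × 34,216 × 170 / 37.1) ≈ 559.97.
Cost at Q* = (D/Q*)S + (Q*/2)H = √(2DSH) ≈ $20,775.00.
Cost at Q = 200: (34,216/200)×170 + (200/2)×37.1 = $29,083.60 + $3,710.00 = $32,793.60.
Excess = $32,793.60 − $20,775.00 = $12,018.60.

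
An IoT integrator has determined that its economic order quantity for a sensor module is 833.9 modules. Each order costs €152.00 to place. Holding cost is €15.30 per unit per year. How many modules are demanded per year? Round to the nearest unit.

Squaring Q* = √(2DS/H) gives Q*² = 2DS/H.
From Q* = √(2DS/H): D = Q*²H / (2S) = 833.9² × 15.3 / (2 × 152) = 34998.207.

D ≈ 34,998 modules per year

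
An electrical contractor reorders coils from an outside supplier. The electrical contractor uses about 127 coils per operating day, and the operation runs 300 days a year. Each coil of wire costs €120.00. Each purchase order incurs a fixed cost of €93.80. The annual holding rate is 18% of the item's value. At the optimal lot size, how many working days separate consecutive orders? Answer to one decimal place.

T ≈ 4.5 days

Annual demand D = 127 × 300 = 38,100.
Holding cost H = 0.18 × €120.00 = €21.6000 per unit per year.
The optimal lot size = √(2DS/H) = √(2 × 38,100 × 93.8 / 21.6) ≈ 575.24.
Cycle time = Q*/D × 300 = 575.24 / 38,100 × 300 ≈ 4.529 days.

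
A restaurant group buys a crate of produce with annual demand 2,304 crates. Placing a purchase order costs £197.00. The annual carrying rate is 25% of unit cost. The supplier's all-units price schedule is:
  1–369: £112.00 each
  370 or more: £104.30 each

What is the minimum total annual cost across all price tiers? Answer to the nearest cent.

TC* ≈ £246,357.80

Holding cost per unit per year at price C is H = 0.25·C.
Evaluate total cost at each tier's feasible EOQ or, if the EOQ is below the tier, at the tier's minimum quantity.
EOQ at £112.00 = 180.1 (feasible in tier 1): TC = 2,304×£112.00 + (2,304/180.1)×197 + (180.1/2)×0.25×£112.00 = £263,089.60.
EOQ at £104.30 = 186.6 < 370, so use break Q=370: TC = 2,304×£104.30 + (2,304/370.0)×197 + (370.0/2)×0.25×£104.30 = £246,357.80.
Lowest total cost among the candidates is at Q = 370.0.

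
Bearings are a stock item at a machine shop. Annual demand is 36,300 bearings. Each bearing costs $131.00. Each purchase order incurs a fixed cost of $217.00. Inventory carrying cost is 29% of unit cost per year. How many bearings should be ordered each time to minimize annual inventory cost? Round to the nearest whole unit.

Holding cost H = 0.29 × $131.00 = $37.9900 per unit per year.
EOQ = √(2DS / H) = √(2 × 36,300 × 217 / 37.99).
= √(15,754,200 / 37.99) = √414,693.3404 ≈ 643.967.

Q* ≈ 644 bearings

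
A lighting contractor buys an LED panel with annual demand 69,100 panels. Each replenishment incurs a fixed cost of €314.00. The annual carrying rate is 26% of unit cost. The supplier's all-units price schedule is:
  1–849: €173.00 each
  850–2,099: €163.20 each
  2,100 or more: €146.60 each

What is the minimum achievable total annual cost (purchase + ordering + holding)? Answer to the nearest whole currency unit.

TC* ≈ €10,180,414

Holding cost per unit per year at price C is H = 0.26·C.
For each price level, check whether its EOQ is feasible; otherwise the best quantity at that price is the breakpoint.
Tier 1 (€173.00): EOQ = 982.2 exceeds tier's upper bound 849, so this tier is dominated.
EOQ at €163.20 = 1011.3 (feasible in tier 2): TC = 69,100×€163.20 + (69,100/1011.3)×314 + (1011.3/2)×0.26×€163.20 = €11,320,030.70.
EOQ at €146.60 = 1067.0 < 2100, so use break Q=2100: TC = 69,100×€146.60 + (69,100/2100.0)×314 + (2100.0/2)×0.26×€146.60 = €10,180,413.90.
Lowest total cost among the candidates is at Q = 2100.0.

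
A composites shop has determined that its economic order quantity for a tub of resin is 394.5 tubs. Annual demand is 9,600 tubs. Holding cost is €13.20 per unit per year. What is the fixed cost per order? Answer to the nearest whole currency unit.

The basic EOQ model gives Q* = √(2DS/H); rearrange for the unknown.
From Q* = √(2DS/H): S = Q*²H / (2D) = 394.5² × 13.2 / (2 × 9,600) = 106.9958.

S ≈ €107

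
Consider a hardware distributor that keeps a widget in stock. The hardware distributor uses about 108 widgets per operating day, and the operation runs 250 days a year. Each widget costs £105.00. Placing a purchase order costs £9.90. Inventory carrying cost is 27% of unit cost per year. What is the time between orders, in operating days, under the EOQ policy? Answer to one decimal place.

T ≈ 1.3 days

Annual demand D = 108 × 250 = 27,000.
Holding cost H = 0.27 × £105.00 = £28.3500 per unit per year.
The optimal lot size = √(2DS/H) = √(2 × 27,000 × 9.9 / 28.35) ≈ 137.32.
Cycle time = Q*/D × 250 = 137.32 / 27,000 × 250 ≈ 1.271 days.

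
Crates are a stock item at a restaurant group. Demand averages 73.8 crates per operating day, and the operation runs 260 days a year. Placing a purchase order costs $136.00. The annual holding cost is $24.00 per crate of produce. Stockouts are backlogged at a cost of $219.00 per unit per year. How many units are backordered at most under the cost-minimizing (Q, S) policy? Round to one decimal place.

Annual demand D = 73.8 × 260 = 19,188.
With planned backorders, Q* = √(2DS/H) · √((H+B)/B).
√(2DS/H) = √(2 × 19,188 × 136 / 24) = 466.330.
√((H+B)/B) = √((24+219)/219) = 1.0534.
Q* ≈ 491.219.
S* = Q* · H/(H+B) = 491.219 × 24/243 ≈ 48.515.

S* ≈ 48.5 crates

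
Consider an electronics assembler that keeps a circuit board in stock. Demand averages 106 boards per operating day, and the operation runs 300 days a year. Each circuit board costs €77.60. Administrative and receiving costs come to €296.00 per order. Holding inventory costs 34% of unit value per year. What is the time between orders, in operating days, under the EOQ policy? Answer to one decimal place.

T ≈ 8.0 days

Annual demand D = 106 × 300 = 31,800.
Holding cost H = 0.34 × €77.60 = €26.3840 per unit per year.
EOQ = √(2DS/H) = √(2 × 31,800 × 296 / 26.384) ≈ 844.70.
Cycle time = Q*/D × 300 = 844.70 / 31,800 × 300 ≈ 7.969 days.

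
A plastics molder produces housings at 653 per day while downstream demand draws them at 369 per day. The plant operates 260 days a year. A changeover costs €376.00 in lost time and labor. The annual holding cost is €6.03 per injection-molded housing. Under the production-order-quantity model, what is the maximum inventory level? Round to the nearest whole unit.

I_max ≈ 2,281 housings

Annual demand D = 369 × 260 = 95,940.
Production build-up factor (1 − d/p) = 1 − 369/653 = 0.4349.
Q* = √(2DS / (H(1 − d/p))) = √(2 × 95,940 × 376 / (6.03 × 0.4349)).
= √(72,146,880 / 2.6225) ≈ 5245.025.
Maximum inventory = Q*(1 − d/p) = 5245.025 × 0.4349 ≈ 2281.144.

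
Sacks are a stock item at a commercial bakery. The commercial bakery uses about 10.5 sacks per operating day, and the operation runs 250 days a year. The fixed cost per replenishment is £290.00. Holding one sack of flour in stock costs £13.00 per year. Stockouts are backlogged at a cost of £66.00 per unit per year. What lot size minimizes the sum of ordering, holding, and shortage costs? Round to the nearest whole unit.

Q* ≈ 374 sacks

Annual demand D = 10.5 × 250 = 2,625.
With planned backorders, Q* = √(2DS/H) · √((H+B)/B).
√(2DS/H) = √(2 × 2,625 × 290 / 13) = 342.221.
√((H+B)/B) = √((13+66)/66) = 1.0941.
Q* ≈ 374.411.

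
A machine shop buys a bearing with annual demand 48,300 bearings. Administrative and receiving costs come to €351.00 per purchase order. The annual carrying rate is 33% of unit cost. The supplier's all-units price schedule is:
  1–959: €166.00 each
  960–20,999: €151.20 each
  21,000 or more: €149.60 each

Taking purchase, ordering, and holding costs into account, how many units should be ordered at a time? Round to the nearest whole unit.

Q* ≈ 960 bearings

Holding cost per unit per year at price C is H = 0.33·C.
Evaluate total cost at each tier's feasible EOQ or, if the EOQ is below the tier, at the tier's minimum quantity.
EOQ at €166.00 = 786.7 (feasible in tier 1): TC = 48,300×€166.00 + (48,300/786.7)×351 + (786.7/2)×0.33×€166.00 = €8,060,897.60.
EOQ at €151.20 = 824.3 < 960, so use break Q=960: TC = 48,300×€151.20 + (48,300/960.0)×351 + (960.0/2)×0.33×€151.20 = €7,344,569.77.
EOQ at €149.60 = 828.7 < 21000, so use break Q=21000: TC = 48,300×€149.60 + (48,300/21000.0)×351 + (21000.0/2)×0.33×€149.60 = €7,744,851.30.
Lowest total cost is €7,344,569.77 at Q = 960.0.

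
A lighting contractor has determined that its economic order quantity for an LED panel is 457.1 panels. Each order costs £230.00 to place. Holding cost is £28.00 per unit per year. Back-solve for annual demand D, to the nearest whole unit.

D ≈ 12,718 panels per year

Invert the EOQ relation Q*² = 2DS/H.
From Q* = √(2DS/H): D = Q*²H / (2S) = 457.1² × 28 / (2 × 230) = 12718.112.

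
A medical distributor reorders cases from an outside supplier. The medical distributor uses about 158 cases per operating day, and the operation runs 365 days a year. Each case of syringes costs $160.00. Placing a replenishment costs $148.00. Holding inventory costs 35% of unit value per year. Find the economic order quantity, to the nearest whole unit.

Annual demand D = 158 × 365 = 57,670.
Holding cost H = 0.35 × $160.00 = $56.0000 per unit per year.
EOQ = √(2DS / H) = √(2 × 57,670 × 148 / 56).
= √(17,070,320 / 56) = √304,827.1429 ≈ 552.112.

Q* ≈ 552 cases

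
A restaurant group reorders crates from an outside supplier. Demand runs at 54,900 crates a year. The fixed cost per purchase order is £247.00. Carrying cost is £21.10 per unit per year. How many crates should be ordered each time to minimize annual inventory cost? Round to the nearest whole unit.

Q* ≈ 1,134 crates

EOQ = √(2DS / H) = √(2 × 54,900 × 247 / 21.1).
= √(27,120,600 / 21.1) = √1,285,336.4929 ≈ 1133.727.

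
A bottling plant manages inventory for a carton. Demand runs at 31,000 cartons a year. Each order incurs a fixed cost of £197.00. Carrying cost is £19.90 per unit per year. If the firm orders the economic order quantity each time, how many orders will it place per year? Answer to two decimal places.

N ≈ 39.57 orders per year

Q* = √(2DS/H) = √(2 × 31,000 × 197 / 19.9) ≈ 783.43.
Orders per year = D / Q* = 31,000 / 783.43 ≈ 39.569.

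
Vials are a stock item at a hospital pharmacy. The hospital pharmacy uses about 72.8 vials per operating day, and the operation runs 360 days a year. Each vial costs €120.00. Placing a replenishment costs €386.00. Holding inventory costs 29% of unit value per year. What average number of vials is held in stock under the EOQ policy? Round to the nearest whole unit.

Average inventory ≈ 381 vials

Annual demand D = 72.8 × 360 = 26,208.
Holding cost H = 0.29 × €120.00 = €34.8000 per unit per year.
Q* = √(2DS/H) = √(2 × 26,208 × 386 / 34.8) ≈ 762.49.
Average inventory = Q*/2 ≈ 762.49 / 2 = 381.247.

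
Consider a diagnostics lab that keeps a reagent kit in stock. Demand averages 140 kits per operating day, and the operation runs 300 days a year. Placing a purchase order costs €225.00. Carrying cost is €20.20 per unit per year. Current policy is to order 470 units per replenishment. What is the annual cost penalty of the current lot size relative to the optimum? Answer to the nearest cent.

Annual demand D = 140 × 300 = 42,000.
EOQ = √(2DS/H) = √(2 × 42,000 × 225 / 20.2) ≈ 967.29.
Cost at Q* = (D/Q*)S + (Q*/2)H = √(2DSH) ≈ €19,539.19.
Cost at Q = 470: (42,000/470)×225 + (470/2)×20.2 = €20,106.38 + €4,747.00 = €24,853.38.
Excess = €24,853.38 − €19,539.19 = €5,314.19.

Extra cost ≈ €5,314.19 per year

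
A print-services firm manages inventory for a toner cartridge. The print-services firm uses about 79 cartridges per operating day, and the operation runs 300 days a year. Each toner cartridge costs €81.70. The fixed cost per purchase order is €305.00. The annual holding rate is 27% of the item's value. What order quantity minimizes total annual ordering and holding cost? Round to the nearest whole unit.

Q* ≈ 810 cartridges

Annual demand D = 79 × 300 = 23,700.
Holding cost H = 0.27 × €81.70 = €22.0590 per unit per year.
EOQ = √(2DS / H) = √(2 × 23,700 × 305 / 22.059).
= √(14,457,000 / 22.059) = √655,378.757 ≈ 809.555.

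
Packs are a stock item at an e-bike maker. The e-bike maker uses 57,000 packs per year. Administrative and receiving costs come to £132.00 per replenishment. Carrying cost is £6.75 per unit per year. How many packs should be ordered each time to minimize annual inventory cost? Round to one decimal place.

EOQ = √(2DS / H) = √(2 × 57,000 × 132 / 6.75).
= √(15,048,000 / 6.75) = √2,229,333.3333 ≈ 1493.095.

Q* ≈ 1,493.1 packs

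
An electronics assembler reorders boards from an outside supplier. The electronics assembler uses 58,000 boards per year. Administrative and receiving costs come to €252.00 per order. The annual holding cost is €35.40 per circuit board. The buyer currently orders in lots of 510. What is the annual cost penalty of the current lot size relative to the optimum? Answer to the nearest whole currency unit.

Extra cost ≈ €5,517 per year

EOQ = √(2DS/H) = √(2 × 58,000 × 252 / 35.4) ≈ 908.71.
Cost at Q* = (D/Q*)S + (Q*/2)H = √(2DSH) ≈ €32,168.51.
Cost at Q = 510: (58,000/510)×252 + (510/2)×35.4 = €28,658.82 + €9,027.00 = €37,685.82.
Excess = €37,685.82 − €32,168.51 = €5,517.32.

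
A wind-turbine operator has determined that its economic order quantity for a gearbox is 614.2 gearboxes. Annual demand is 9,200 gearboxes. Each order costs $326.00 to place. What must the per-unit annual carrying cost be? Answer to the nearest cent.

H ≈ $15.90

Squaring Q* = √(2DS/H) gives Q*² = 2DS/H.
From Q* = √(2DS/H): H = 2DS / Q*² = 2 × 9,200 × 326 / 614.2² = 15.9007.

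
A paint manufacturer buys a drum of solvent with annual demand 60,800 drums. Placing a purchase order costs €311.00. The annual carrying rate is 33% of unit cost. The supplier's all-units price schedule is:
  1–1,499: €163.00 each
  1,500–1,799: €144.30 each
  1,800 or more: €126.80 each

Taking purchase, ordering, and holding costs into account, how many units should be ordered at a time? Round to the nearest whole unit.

Holding cost per unit per year at price C is H = 0.33·C.
Evaluate total cost at each tier's feasible EOQ or, if the EOQ is below the tier, at the tier's minimum quantity.
EOQ at €163.00 = 838.5 (feasible in tier 1): TC = 60,800×€163.00 + (60,800/838.5)×311 + (838.5/2)×0.33×€163.00 = €9,955,502.20.
EOQ at €144.30 = 891.2 < 1500, so use break Q=1500: TC = 60,800×€144.30 + (60,800/1500.0)×311 + (1500.0/2)×0.33×€144.30 = €8,821,760.12.
EOQ at €126.80 = 950.7 < 1800, so use break Q=1800: TC = 60,800×€126.80 + (60,800/1800.0)×311 + (1800.0/2)×0.33×€126.80 = €7,757,604.49.
Lowest total cost is €7,757,604.49 at Q = 1800.0.

Q* ≈ 1,800 drums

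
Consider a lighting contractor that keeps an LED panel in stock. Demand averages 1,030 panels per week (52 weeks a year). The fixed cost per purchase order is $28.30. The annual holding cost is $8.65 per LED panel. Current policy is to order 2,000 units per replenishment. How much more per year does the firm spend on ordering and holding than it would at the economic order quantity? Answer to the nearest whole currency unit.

Extra cost ≈ $4,287 per year

Annual demand D = 1,030 × 52 = 53,560.
EOQ = √(2DS/H) = √(2 × 53,560 × 28.3 / 8.65) ≈ 592.00.
Cost at Q* = (D/Q*)S + (Q*/2)H = √(2DSH) ≈ $5,120.79.
Cost at Q = 2,000: (53,560/2,000)×28.3 + (2,000/2)×8.65 = $757.87 + $8,650.00 = $9,407.87.
Excess = $9,407.87 − $5,120.79 = $4,287.09.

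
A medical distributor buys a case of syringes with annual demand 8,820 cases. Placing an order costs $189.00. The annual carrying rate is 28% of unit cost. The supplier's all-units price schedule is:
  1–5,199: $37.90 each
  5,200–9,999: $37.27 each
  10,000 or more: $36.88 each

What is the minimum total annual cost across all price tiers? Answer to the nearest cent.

TC* ≈ $340,226.11

Holding cost per unit per year at price C is H = 0.28·C.
Evaluate total cost at each tier's feasible EOQ or, if the EOQ is below the tier, at the tier's minimum quantity.
EOQ at $37.90 = 560.5 (feasible in tier 1): TC = 8,820×$37.90 + (8,820/560.5)×189 + (560.5/2)×0.28×$37.90 = $340,226.11.
EOQ at $37.27 = 565.2 < 5200, so use break Q=5200: TC = 8,820×$37.27 + (8,820/5200.0)×189 + (5200.0/2)×0.28×$37.27 = $356,174.53.
EOQ at $36.88 = 568.2 < 10000, so use break Q=10000: TC = 8,820×$36.88 + (8,820/10000.0)×189 + (10000.0/2)×0.28×$36.88 = $377,080.30.
Lowest total cost among the candidates is at Q = 560.5.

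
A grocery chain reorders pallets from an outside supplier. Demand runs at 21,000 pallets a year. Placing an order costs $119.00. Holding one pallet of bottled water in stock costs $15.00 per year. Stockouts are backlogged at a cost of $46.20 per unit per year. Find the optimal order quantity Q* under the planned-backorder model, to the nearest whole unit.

Q* ≈ 664 pallets

With planned backorders, Q* = √(2DS/H) · √((H+B)/B).
√(2DS/H) = √(2 × 21,000 × 119 / 15) = 577.235.
√((H+B)/B) = √((15+46.2)/46.2) = 1.1509.
Q* ≈ 664.366.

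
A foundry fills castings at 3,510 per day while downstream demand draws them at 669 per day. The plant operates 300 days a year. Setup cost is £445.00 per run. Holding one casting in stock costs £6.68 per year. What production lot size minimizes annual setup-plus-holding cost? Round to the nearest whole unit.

Annual demand D = 669 × 300 = 200,700.
Production build-up factor (1 − d/p) = 1 − 669/3,510 = 0.8094.
Q* = √(2DS / (H(1 − d/p))) = √(2 × 200,700 × 445 / (6.68 × 0.8094)).
= √(178,623,000 / 5.4068) ≈ 5747.757.

Q* ≈ 5,748 castings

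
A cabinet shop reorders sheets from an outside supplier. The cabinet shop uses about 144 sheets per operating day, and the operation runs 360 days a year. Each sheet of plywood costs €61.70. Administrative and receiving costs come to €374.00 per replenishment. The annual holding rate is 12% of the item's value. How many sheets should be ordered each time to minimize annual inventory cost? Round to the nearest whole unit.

Annual demand D = 144 × 360 = 51,840.
Holding cost H = 0.12 × €61.70 = €7.4040 per unit per year.
EOQ = √(2DS / H) = √(2 × 51,840 × 374 / 7.404).
= √(38,776,320 / 7.404) = √5,237,212.3177 ≈ 2288.496.

Q* ≈ 2,288 sheets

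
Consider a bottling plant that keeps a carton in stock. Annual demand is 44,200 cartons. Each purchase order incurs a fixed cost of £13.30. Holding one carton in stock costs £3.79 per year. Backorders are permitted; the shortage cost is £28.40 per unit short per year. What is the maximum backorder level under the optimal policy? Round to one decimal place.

S* ≈ 69.8 cartons

With planned backorders, Q* = √(2DS/H) · √((H+B)/B).
√(2DS/H) = √(2 × 44,200 × 13.3 / 3.79) = 556.971.
√((H+B)/B) = √((3.79+28.4)/28.4) = 1.0646.
Q* ≈ 592.971.
S* = Q* · H/(H+B) = 592.971 × 3.79/32.19 ≈ 69.816.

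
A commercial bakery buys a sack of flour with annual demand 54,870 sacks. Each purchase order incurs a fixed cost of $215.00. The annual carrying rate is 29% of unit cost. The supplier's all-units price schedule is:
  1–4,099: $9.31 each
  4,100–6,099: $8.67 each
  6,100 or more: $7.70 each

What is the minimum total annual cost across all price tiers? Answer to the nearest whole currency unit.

Holding cost per unit per year at price C is H = 0.29·C.
Candidates are each tier's EOQ (if it falls in that tier) and each price-break quantity.
EOQ at $9.31 = 2956.2 (feasible in tier 1): TC = 54,870×$9.31 + (54,870/2956.2)×215 + (2956.2/2)×0.29×$9.31 = $518,821.04.
EOQ at $8.67 = 3063.3 < 4100, so use break Q=4100: TC = 54,870×$8.67 + (54,870/4100.0)×215 + (4100.0/2)×0.29×$8.67 = $483,754.54.
EOQ at $7.70 = 3250.6 < 6100, so use break Q=6100: TC = 54,870×$7.70 + (54,870/6100.0)×215 + (6100.0/2)×0.29×$7.70 = $431,243.59.
Lowest total cost among the candidates is at Q = 6100.0.

TC* ≈ $431,244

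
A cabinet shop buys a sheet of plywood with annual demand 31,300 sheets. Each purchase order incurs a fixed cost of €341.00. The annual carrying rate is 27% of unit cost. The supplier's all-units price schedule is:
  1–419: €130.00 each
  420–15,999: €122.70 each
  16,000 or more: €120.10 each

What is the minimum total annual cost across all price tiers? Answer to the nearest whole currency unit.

Holding cost per unit per year at price C is H = 0.27·C.
Candidates are each tier's EOQ (if it falls in that tier) and each price-break quantity.
Tier 1 (€130.00): EOQ = 779.8 exceeds tier's upper bound 419, so this tier is dominated.
EOQ at €122.70 = 802.7 (feasible in tier 2): TC = 31,300×€122.70 + (31,300/802.7)×341 + (802.7/2)×0.27×€122.70 = €3,867,103.07.
EOQ at €120.10 = 811.4 < 16000, so use break Q=16000: TC = 31,300×€120.10 + (31,300/16000.0)×341 + (16000.0/2)×0.27×€120.10 = €4,019,213.08.
Lowest total cost among the candidates is at Q = 802.7.

TC* ≈ €3,867,103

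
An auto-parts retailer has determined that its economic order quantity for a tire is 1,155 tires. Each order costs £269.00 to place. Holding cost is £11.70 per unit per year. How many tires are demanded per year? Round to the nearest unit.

Invert the EOQ relation Q*² = 2DS/H.
From Q* = √(2DS/H): D = Q*²H / (2S) = 1,155² × 11.7 / (2 × 269) = 29011.324.

D ≈ 29,011 tires per year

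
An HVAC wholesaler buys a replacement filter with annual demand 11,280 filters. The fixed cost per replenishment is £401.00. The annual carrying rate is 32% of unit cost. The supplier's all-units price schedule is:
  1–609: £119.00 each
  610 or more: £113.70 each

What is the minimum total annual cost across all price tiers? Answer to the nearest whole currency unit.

Holding cost per unit per year at price C is H = 0.32·C.
Candidates are each tier's EOQ (if it falls in that tier) and each price-break quantity.
EOQ at £119.00 = 487.4 (feasible in tier 1): TC = 11,280×£119.00 + (11,280/487.4)×401 + (487.4/2)×0.32×£119.00 = £1,360,880.52.
EOQ at £113.70 = 498.6 < 610, so use break Q=610: TC = 11,280×£113.70 + (11,280/610.0)×401 + (610.0/2)×0.32×£113.70 = £1,301,048.33.
Lowest total cost among the candidates is at Q = 610.0.

TC* ≈ £1,301,048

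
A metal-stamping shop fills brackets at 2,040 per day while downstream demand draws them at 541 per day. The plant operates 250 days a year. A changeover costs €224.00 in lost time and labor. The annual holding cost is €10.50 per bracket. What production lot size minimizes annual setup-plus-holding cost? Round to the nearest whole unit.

Annual demand D = 541 × 250 = 135,250.
Production build-up factor (1 − d/p) = 1 − 541/2,040 = 0.7348.
Q* = √(2DS / (H(1 − d/p))) = √(2 × 135,250 × 224 / (10.5 × 0.7348)).
= √(60,592,000 / 7.7154) ≈ 2802.382.

Q* ≈ 2,802 brackets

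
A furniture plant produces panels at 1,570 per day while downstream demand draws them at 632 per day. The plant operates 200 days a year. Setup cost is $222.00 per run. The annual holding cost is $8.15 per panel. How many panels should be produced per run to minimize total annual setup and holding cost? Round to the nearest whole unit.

Annual demand D = 632 × 200 = 126,400.
Production build-up factor (1 − d/p) = 1 − 632/1,570 = 0.5975.
Q* = √(2DS / (H(1 − d/p))) = √(2 × 126,400 × 222 / (8.15 × 0.5975)).
= √(56,121,600 / 4.8692) ≈ 3394.960.

Q* ≈ 3,395 panels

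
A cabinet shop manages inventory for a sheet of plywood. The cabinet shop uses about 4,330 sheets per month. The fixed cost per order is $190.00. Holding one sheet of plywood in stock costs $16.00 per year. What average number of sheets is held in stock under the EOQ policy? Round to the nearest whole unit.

Annual demand D = 4,330 × 12 = 51,960.
EOQ = √(2DS/H) = √(2 × 51,960 × 190 / 16) ≈ 1110.88.
Average inventory = Q*/2 ≈ 1110.88 / 2 = 555.439.

Average inventory ≈ 555 sheets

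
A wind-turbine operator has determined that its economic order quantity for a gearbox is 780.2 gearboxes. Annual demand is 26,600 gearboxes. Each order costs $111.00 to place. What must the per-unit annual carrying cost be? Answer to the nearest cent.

Invert the EOQ relation Q*² = 2DS/H.
From Q* = √(2DS/H): H = 2DS / Q*² = 2 × 26,600 × 111 / 780.2² = 9.7011.

H ≈ $9.70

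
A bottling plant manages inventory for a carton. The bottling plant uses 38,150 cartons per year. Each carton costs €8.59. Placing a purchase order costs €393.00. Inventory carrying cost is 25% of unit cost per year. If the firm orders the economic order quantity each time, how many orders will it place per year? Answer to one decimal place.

Holding cost H = 0.25 × €8.59 = €2.1475 per unit per year.
EOQ = √(2DS/H) = √(2 × 38,150 × 393 / 2.1475) ≈ 3736.73.
Orders per year = D / Q* = 38,150 / 3736.73 ≈ 10.209.

N ≈ 10.2 orders per year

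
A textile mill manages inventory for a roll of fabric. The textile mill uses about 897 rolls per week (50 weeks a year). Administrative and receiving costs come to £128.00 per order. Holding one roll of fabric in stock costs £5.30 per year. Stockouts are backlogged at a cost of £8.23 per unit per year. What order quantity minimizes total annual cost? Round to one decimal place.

Q* ≈ 1,887.2 rolls

Annual demand D = 897 × 50 = 44,850.
With planned backorders, Q* = √(2DS/H) · √((H+B)/B).
√(2DS/H) = √(2 × 44,850 × 128 / 5.3) = 1471.849.
√((H+B)/B) = √((5.3+8.23)/8.23) = 1.2822.
Q* ≈ 1887.175.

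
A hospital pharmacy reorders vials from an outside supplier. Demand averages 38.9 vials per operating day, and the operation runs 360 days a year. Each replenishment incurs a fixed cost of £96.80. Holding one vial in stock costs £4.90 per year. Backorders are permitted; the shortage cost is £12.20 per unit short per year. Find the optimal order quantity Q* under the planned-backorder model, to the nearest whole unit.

Q* ≈ 881 vials

Annual demand D = 38.9 × 360 = 14,004.
With planned backorders, Q* = √(2DS/H) · √((H+B)/B).
√(2DS/H) = √(2 × 14,004 × 96.8 / 4.9) = 743.842.
√((H+B)/B) = √((4.9+12.2)/12.2) = 1.1839.
Q* ≈ 880.641.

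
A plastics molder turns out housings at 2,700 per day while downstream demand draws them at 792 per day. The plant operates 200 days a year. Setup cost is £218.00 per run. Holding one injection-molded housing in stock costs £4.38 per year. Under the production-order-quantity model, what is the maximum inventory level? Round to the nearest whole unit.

I_max ≈ 3,338 housings

Annual demand D = 792 × 200 = 158,400.
Production build-up factor (1 − d/p) = 1 − 792/2,700 = 0.7067.
Q* = √(2DS / (H(1 − d/p))) = √(2 × 158,400 × 218 / (4.38 × 0.7067)).
= √(69,062,400 / 3.0952) ≈ 4723.637.
Maximum inventory = Q*(1 − d/p) = 4723.637 × 0.7067 ≈ 3338.036.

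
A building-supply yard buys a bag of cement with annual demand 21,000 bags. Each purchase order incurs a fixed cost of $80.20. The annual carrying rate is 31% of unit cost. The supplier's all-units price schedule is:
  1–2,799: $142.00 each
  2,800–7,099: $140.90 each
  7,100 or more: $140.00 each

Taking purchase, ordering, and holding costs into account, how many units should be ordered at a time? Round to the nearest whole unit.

Holding cost per unit per year at price C is H = 0.31·C.
For each price level, check whether its EOQ is feasible; otherwise the best quantity at that price is the breakpoint.
EOQ at $142.00 = 276.6 (feasible in tier 1): TC = 21,000×$142.00 + (21,000/276.6)×80.2 + (276.6/2)×0.31×$142.00 = $2,994,176.90.
EOQ at $140.90 = 277.7 < 2800, so use break Q=2800: TC = 21,000×$140.90 + (21,000/2800.0)×80.2 + (2800.0/2)×0.31×$140.90 = $3,020,652.10.
EOQ at $140.00 = 278.6 < 7100, so use break Q=7100: TC = 21,000×$140.00 + (21,000/7100.0)×80.2 + (7100.0/2)×0.31×$140.00 = $3,094,307.21.
Lowest total cost is $2,994,176.90 at Q = 276.6.

Q* ≈ 277 bags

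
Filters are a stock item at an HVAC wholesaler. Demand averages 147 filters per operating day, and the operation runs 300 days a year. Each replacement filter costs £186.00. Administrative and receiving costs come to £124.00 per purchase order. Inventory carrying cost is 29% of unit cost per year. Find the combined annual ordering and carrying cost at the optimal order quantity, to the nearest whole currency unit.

TC* ≈ £24,288

Annual demand D = 147 × 300 = 44,100.
Holding cost H = 0.29 × £186.00 = £53.9400 per unit per year.
EOQ = √(2DS/H) = √(2 × 44,100 × 124 / 53.94) ≈ 450.29.
At Q*, ordering cost (D/Q*)S equals holding cost (Q*/2)H, each = √(DSH/2).
Minimum total = √(2DSH) = √(2 × 44,100 × 124 × 53.94) ≈ 24288.495.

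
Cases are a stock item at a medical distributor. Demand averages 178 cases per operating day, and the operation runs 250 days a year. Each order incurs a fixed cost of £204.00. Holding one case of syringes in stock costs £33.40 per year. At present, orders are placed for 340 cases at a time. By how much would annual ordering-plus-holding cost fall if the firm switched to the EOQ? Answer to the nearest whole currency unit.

Annual demand D = 178 × 250 = 44,500.
EOQ = √(2DS/H) = √(2 × 44,500 × 204 / 33.4) ≈ 737.29.
Cost at Q* = (D/Q*)S + (Q*/2)H = √(2DSH) ≈ £24,625.40.
Cost at Q = 340: (44,500/340)×204 + (340/2)×33.4 = £26,700.00 + £5,678.00 = £32,378.00.
Excess = £32,378.00 − £24,625.40 = £7,752.60.

Extra cost ≈ £7,753 per year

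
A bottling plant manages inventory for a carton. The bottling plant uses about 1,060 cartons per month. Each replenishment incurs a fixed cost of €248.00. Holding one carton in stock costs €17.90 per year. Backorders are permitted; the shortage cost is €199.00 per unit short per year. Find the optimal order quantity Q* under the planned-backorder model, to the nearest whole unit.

Annual demand D = 1,060 × 12 = 12,720.
With planned backorders, Q* = √(2DS/H) · √((H+B)/B).
√(2DS/H) = √(2 × 12,720 × 248 / 17.9) = 593.687.
√((H+B)/B) = √((17.9+199)/199) = 1.0440.
Q* ≈ 619.814.

Q* ≈ 620 cartons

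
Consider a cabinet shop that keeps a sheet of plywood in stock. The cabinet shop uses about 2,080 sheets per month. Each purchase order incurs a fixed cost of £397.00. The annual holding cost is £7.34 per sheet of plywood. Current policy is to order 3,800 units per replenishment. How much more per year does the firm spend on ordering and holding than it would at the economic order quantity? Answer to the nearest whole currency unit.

Extra cost ≈ £4,493 per year

Annual demand D = 2,080 × 12 = 24,960.
EOQ = √(2DS/H) = √(2 × 24,960 × 397 / 7.34) ≈ 1643.18.
Cost at Q* = (D/Q*)S + (Q*/2)H = √(2DSH) ≈ £12,060.92.
Cost at Q = 3,800: (24,960/3,800)×397 + (3,800/2)×7.34 = £2,607.66 + £13,946.00 = £16,553.66.
Excess = £16,553.66 − £12,060.92 = £4,492.74.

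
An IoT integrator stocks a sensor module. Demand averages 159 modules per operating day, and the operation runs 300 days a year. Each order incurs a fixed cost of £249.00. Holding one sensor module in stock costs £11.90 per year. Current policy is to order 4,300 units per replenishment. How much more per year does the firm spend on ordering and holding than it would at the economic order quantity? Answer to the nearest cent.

Annual demand D = 159 × 300 = 47,700.
EOQ = √(2DS/H) = √(2 × 47,700 × 249 / 11.9) ≈ 1412.86.
Cost at Q* = (D/Q*)S + (Q*/2)H = √(2DSH) ≈ £16,813.08.
Cost at Q = 4,300: (47,700/4,300)×249 + (4,300/2)×11.9 = £2,762.16 + £25,585.00 = £28,347.16.
Excess = £28,347.16 − £16,813.08 = £11,534.08.

Extra cost ≈ £11,534.08 per year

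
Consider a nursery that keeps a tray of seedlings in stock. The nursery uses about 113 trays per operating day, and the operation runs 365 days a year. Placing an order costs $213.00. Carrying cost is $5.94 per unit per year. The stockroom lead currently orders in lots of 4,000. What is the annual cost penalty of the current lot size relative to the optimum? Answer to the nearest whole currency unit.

Annual demand D = 113 × 365 = 41,245.
EOQ = √(2DS/H) = √(2 × 41,245 × 213 / 5.94) ≈ 1719.88.
Cost at Q* = (D/Q*)S + (Q*/2)H = √(2DSH) ≈ $10,216.07.
Cost at Q = 4,000: (41,245/4,000)×213 + (4,000/2)×5.94 = $2,196.30 + $11,880.00 = $14,076.30.
Excess = $14,076.30 − $10,216.07 = $3,860.23.

Extra cost ≈ $3,860 per year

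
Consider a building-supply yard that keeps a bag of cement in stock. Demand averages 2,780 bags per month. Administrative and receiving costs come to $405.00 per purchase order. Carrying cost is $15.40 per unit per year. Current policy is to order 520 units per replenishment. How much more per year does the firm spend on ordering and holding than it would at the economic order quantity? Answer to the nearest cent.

Extra cost ≈ $9,586.98 per year

Annual demand D = 2,780 × 12 = 33,360.
EOQ = √(2DS/H) = √(2 × 33,360 × 405 / 15.4) ≈ 1324.63.
Cost at Q* = (D/Q*)S + (Q*/2)H = √(2DSH) ≈ $20,399.33.
Cost at Q = 520: (33,360/520)×405 + (520/2)×15.4 = $25,982.31 + $4,004.00 = $29,986.31.
Excess = $29,986.31 − $20,399.33 = $9,586.98.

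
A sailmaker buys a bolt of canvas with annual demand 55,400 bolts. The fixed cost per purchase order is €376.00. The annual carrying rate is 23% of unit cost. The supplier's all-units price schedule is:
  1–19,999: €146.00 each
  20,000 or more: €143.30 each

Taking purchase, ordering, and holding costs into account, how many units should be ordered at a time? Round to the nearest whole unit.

Holding cost per unit per year at price C is H = 0.23·C.
Candidates are each tier's EOQ (if it falls in that tier) and each price-break quantity.
EOQ at €146.00 = 1113.8 (feasible in tier 1): TC = 55,400×€146.00 + (55,400/1113.8)×376 + (1113.8/2)×0.23×€146.00 = €8,125,802.80.
EOQ at €143.30 = 1124.3 < 20000, so use break Q=20000: TC = 55,400×€143.30 + (55,400/20000.0)×376 + (20000.0/2)×0.23×€143.30 = €8,269,451.52.
Lowest total cost is €8,125,802.80 at Q = 1113.8.

Q* ≈ 1,114 bolts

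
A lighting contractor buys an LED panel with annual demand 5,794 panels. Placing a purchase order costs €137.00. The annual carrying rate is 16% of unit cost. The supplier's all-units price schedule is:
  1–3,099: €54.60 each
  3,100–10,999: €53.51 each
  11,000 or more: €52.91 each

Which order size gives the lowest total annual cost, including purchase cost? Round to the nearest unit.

Holding cost per unit per year at price C is H = 0.16·C.
Candidates are each tier's EOQ (if it falls in that tier) and each price-break quantity.
EOQ at €54.60 = 426.3 (feasible in tier 1): TC = 5,794×€54.60 + (5,794/426.3)×137 + (426.3/2)×0.16×€54.60 = €320,076.50.
EOQ at €53.51 = 430.6 < 3100, so use break Q=3100: TC = 5,794×€53.51 + (5,794/3100.0)×137 + (3100.0/2)×0.16×€53.51 = €323,563.48.
EOQ at €52.91 = 433.0 < 11000, so use break Q=11000: TC = 5,794×€52.91 + (5,794/11000.0)×137 + (11000.0/2)×0.16×€52.91 = €353,193.50.
Lowest total cost is €320,076.50 at Q = 426.3.

Q* ≈ 426 panels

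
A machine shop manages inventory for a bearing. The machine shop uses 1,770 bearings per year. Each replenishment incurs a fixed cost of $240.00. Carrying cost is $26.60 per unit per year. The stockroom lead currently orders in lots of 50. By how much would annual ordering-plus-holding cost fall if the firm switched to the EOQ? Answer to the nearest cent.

EOQ = √(2DS/H) = √(2 × 1,770 × 240 / 26.6) ≈ 178.72.
Cost at Q* = (D/Q*)S + (Q*/2)H = √(2DSH) ≈ $4,753.88.
Cost at Q = 50: (1,770/50)×240 + (50/2)×26.6 = $8,496.00 + $665.00 = $9,161.00.
Excess = $9,161.00 − $4,753.88 = $4,407.12.

Extra cost ≈ $4,407.12 per year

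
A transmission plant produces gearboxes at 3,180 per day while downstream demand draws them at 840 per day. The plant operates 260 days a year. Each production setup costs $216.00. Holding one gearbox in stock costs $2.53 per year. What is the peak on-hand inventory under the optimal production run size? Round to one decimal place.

I_max ≈ 5,238.4 gearboxes

Annual demand D = 840 × 260 = 218,400.
Production build-up factor (1 − d/p) = 1 − 840/3,180 = 0.7358.
Q* = √(2DS / (H(1 − d/p))) = √(2 × 218,400 × 216 / (2.53 × 0.7358)).
= √(94,348,800 / 1.8617) ≈ 7118.911.
Maximum inventory = Q*(1 − d/p) = 7118.911 × 0.7358 ≈ 5238.444.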